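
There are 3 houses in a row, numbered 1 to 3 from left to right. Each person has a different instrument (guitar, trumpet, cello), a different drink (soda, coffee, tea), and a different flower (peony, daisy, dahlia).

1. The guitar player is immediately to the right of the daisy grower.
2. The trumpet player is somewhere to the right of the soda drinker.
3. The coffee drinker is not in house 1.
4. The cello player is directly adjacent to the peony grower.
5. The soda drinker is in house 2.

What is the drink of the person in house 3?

coffee

By clue 5, the soda drinker is in house 2.
That leaves cello as the instrument for house 1.
That leaves tea as the drink for house 1.
The only drink still possible for house 3 is coffee.
Clue 2 places the trumpet player in house 3.
The peony grower is in house 2 (clue 4).
The only instrument still possible for house 2 is guitar.
House 1 flower: only daisy fits.
House 3's flower must be dahlia (nothing else left).
So: house 1 = cello/tea/daisy, house 2 = guitar/soda/peony, house 3 = trumpet/coffee/dahlia.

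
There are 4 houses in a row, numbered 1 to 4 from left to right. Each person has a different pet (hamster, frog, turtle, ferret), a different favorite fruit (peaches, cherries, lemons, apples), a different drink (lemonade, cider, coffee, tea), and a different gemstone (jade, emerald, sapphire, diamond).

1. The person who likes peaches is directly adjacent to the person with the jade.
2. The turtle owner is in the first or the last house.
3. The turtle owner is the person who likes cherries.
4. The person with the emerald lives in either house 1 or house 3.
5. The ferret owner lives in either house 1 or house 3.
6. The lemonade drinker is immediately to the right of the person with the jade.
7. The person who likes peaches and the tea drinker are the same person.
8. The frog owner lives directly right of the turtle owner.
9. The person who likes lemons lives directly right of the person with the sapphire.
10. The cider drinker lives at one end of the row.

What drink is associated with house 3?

Clue 8: the frog owner is in house 2.
Clue 8: the turtle owner is in house 1.
House 3 pet: only ferret fits.
The only pet still possible for house 4 is hamster.
House 4 gemstone: only diamond fits.
From clue 3, the person who likes cherries must be in house 1.
The cider drinker is narrowed to house 1 or 4; consider each.
Placing it in house 4 leads to a contradiction, so it's in house 1.
The person with the emerald is narrowed to house 1 or 3; consider each.
Placing it in house 3 leads to a contradiction, so it's in house 1.
The person who likes lemons is narrowed to house 3 or 4; consider each.
Placing it in house 4 leads to a contradiction, so it's in house 3.
The person with the sapphire is in house 2 (clue 9).
That leaves jade as the gemstone for house 3.
From clue 6, the lemonade drinker must be in house 4.
So house 2 gets tea for drink.
That leaves coffee as the drink for house 3.
The person who likes peaches is in house 2 (clue 7).
The only favorite fruit still possible for house 4 is apples.
So: house 1 = turtle/cherries/cider/emerald, house 2 = frog/peaches/tea/sapphire, house 3 = ferret/lemons/coffee/jade, house 4 = hamster/apples/lemonade/diamond.

coffee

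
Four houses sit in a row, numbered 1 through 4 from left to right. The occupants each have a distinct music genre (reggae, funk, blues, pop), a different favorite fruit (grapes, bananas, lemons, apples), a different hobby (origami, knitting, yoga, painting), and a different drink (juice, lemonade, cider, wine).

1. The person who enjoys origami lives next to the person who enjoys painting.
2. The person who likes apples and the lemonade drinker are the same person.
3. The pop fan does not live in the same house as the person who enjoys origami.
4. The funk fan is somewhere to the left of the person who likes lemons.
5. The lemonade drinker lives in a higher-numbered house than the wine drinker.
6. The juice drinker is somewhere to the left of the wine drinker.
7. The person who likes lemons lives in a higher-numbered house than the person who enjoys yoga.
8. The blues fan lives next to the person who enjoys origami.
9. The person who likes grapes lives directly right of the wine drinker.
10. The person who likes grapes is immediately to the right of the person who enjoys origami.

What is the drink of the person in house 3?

House 1 favorite fruit: only bananas fits.
The only favorite fruit still possible for house 2 is lemons.
From clue 4, the funk fan must be in house 1.
From clue 7, the person who enjoys yoga must be in house 1.
The person who likes apples is narrowed to house 3 or 4; consider each.
Placing it in house 3 leads to a contradiction, so it's in house 4.
The lemonade drinker is in house 4 (clue 2).
House 3's favorite fruit must be grapes (nothing else left).
From clue 9, the wine drinker must be in house 2.
From clue 10, the person who enjoys origami must be in house 2.
House 3 drink: only cider fits.
Clue 1 places the person who enjoys painting in house 3.
Clue 8: the blues fan is in house 3.
House 2 music genre: only reggae fits.
So house 4 gets pop for music genre.
That leaves knitting as the hobby for house 4.
So house 1 gets juice for drink.
So: house 1 = funk/bananas/yoga/juice, house 2 = reggae/lemons/origami/wine, house 3 = blues/grapes/painting/cider, house 4 = pop/apples/knitting/lemonade.

cider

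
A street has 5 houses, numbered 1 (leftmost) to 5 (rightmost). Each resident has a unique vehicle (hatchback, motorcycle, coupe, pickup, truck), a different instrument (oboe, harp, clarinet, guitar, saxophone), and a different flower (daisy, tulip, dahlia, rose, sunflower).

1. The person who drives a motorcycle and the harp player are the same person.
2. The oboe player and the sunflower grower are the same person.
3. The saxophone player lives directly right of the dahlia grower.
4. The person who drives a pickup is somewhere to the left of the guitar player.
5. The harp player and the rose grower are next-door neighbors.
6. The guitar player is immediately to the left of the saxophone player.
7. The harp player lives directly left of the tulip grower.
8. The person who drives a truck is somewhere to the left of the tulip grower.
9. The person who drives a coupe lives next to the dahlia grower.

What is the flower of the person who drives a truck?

The person who drives a pickup is narrowed to house 1 or 2 or 3; consider each.
Placing it in house 2 and house 3 leads to a contradiction, so it's in house 1.
The person who drives a motorcycle is narrowed to house 2 or 3 or 4; consider each.
Placing it in house 2 and house 3 leads to a contradiction, so it's in house 4.
Clue 1 places the harp player in house 4.
The tulip grower is in house 5 (clue 7).
That leaves rose as the flower for house 3.
Clue 6: the guitar player is in house 2.
By clue 6, the saxophone player is in house 3.
So house 5 gets clarinet for instrument.
The sunflower grower is in house 1 (clue 2).
Clue 3: the dahlia grower is in house 2.
Clue 9 places the person who drives a coupe in house 3.
House 2's vehicle must be truck (nothing else left).
So house 5 gets hatchback for vehicle.
House 1's instrument must be oboe (nothing else left).
So house 4 gets daisy for flower.
So: house 1 = pickup/oboe/sunflower, house 2 = truck/guitar/dahlia, house 3 = coupe/saxophone/rose, house 4 = motorcycle/harp/daisy, house 5 = hatchback/clarinet/tulip.

dahlia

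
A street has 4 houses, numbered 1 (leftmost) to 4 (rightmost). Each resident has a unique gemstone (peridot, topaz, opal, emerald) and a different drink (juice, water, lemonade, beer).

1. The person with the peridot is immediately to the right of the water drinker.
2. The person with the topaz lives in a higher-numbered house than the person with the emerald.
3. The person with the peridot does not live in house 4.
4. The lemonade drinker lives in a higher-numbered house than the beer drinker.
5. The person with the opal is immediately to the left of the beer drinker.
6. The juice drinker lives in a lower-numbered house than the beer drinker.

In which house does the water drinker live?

2

House 4 gemstone: only topaz fits.
So house 4 gets lemonade for drink.
The only drink still possible for house 3 is beer.
By clue 5, the person with the opal is in house 2.
That leaves emerald as the gemstone for house 1.
House 3 gemstone: only peridot fits.
By clue 1, the water drinker is in house 2.
House 1 drink: only juice fits.
So: house 1 = emerald/juice, house 2 = opal/water, house 3 = peridot/beer, house 4 = topaz/lemonade.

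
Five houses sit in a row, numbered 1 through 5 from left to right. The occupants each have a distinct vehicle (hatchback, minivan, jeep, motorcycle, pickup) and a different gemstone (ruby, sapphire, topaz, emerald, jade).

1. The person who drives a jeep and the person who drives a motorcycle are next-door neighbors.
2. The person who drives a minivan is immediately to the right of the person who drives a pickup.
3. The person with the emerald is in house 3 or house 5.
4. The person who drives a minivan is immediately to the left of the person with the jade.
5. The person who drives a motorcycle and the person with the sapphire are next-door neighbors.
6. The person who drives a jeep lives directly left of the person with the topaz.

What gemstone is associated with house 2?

The person with the emerald is narrowed to house 3 or 5; consider each.
Placing it in house 5 leads to a contradiction, so it's in house 3.
The person who drives a minivan is narrowed to house 3 or 4; consider each.
Placing it in house 3 leads to a contradiction, so it's in house 4.
By clue 2, the person who drives a pickup is in house 3.
By clue 4, the person with the jade is in house 5.
Clue 1 places the person who drives a motorcycle in house 2.
By clue 5, the person with the sapphire is in house 1.
By clue 6, the person with the topaz is in house 2.
House 1's vehicle must be jeep (nothing else left).
The only vehicle still possible for house 5 is hatchback.
So house 4 gets ruby for gemstone.
So: house 1 = jeep/sapphire, house 2 = motorcycle/topaz, house 3 = pickup/emerald, house 4 = minivan/ruby, house 5 = hatchback/jade.

topaz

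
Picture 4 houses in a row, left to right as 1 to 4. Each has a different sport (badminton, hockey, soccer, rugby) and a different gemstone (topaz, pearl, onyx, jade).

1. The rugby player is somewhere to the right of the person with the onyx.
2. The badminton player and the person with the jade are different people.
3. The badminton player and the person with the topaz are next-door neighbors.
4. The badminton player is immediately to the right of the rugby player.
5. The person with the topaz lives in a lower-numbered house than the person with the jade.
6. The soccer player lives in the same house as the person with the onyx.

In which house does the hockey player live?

The badminton player is narrowed to house 3 or 4; consider each.
Placing it in house 4 leads to a contradiction, so it's in house 3.
Clue 2 places the person with the jade in house 4.
Clue 3 places the person with the topaz in house 2.
Clue 4: the rugby player is in house 2.
House 4's sport must be hockey (nothing else left).
House 1 gemstone: only onyx fits.
The only gemstone still possible for house 3 is pearl.
So house 1 gets soccer for sport.
So: house 1 = soccer/onyx, house 2 = rugby/topaz, house 3 = badminton/pearl, house 4 = hockey/jade.

4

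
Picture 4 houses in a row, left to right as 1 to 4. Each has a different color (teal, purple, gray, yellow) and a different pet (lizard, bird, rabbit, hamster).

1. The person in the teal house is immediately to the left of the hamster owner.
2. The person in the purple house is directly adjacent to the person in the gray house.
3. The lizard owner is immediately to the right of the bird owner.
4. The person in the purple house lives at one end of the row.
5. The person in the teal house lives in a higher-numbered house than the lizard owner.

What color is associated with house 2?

gray

By clue 5, the person in the teal house is in house 3.
Clue 5 places the lizard owner in house 2.
From clue 1, the hamster owner must be in house 4.
From clue 2, the person in the purple house must be in house 1.
From clue 2, the person in the gray house must be in house 2.
By clue 3, the bird owner is in house 1.
That leaves yellow as the color for house 4.
The only pet still possible for house 3 is rabbit.
So: house 1 = purple/bird, house 2 = gray/lizard, house 3 = teal/rabbit, house 4 = yellow/hamster.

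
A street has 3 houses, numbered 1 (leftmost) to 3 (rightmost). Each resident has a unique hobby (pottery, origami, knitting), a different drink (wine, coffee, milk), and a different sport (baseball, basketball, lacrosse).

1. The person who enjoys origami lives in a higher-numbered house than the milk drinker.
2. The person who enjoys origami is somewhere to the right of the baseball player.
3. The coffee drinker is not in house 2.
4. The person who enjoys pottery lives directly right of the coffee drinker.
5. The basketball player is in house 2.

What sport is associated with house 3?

lacrosse

By clue 4, the person who enjoys pottery is in house 2.
From clue 4, the coffee drinker must be in house 1.
The basketball player is in house 2 (clue 5).
House 1 hobby: only knitting fits.
House 3 hobby: only origami fits.
The only drink still possible for house 2 is milk.
House 3's drink must be wine (nothing else left).
That leaves lacrosse as the sport for house 3.
So house 1 gets baseball for sport.
So: house 1 = knitting/coffee/baseball, house 2 = pottery/milk/basketball, house 3 = origami/wine/lacrosse.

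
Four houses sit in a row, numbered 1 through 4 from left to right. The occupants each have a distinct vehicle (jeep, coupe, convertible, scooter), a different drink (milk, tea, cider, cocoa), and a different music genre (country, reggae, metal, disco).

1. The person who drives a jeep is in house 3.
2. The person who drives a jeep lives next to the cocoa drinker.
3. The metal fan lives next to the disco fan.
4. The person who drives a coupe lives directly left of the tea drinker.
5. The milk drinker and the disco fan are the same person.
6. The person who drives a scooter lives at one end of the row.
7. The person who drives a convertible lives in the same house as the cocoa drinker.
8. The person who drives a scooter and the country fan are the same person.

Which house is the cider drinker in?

From clue 1, the person who drives a jeep must be in house 3.
The person who drives a convertible is narrowed to house 2 or 4; consider each.
Placing it in house 2 leads to a contradiction, so it's in house 4.
From clue 7, the cocoa drinker must be in house 4.
The only vehicle still possible for house 1 is scooter.
House 2's vehicle must be coupe (nothing else left).
By clue 4, the tea drinker is in house 3.
Clue 8 places the country fan in house 1.
By clue 5, the milk drinker is in house 2.
From clue 5, the disco fan must be in house 2.
The only drink still possible for house 1 is cider.
Clue 3: the metal fan is in house 3.
So house 4 gets reggae for music genre.
So: house 1 = scooter/cider/country, house 2 = coupe/milk/disco, house 3 = jeep/tea/metal, house 4 = convertible/cocoa/reggae.

1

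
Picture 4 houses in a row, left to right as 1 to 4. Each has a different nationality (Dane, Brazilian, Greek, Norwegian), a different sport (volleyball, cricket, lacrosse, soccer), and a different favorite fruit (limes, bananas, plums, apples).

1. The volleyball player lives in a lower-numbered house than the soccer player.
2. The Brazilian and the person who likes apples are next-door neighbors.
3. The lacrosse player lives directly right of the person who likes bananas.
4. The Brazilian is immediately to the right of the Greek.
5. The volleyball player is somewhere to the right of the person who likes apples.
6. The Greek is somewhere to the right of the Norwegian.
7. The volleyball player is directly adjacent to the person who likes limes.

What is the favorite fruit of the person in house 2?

apples

House 1's sport must be cricket (nothing else left).
Clue 4: the Brazilian is in house 3.
Clue 4: the Greek is in house 2.
Clue 6: the Norwegian is in house 1.
So house 4 gets Dane for nationality.
From clue 2, the person who likes apples must be in house 2.
From clue 5, the volleyball player must be in house 3.
House 2 sport: only lacrosse fits.
House 4's sport must be soccer (nothing else left).
The person who likes bananas is in house 1 (clue 3).
That leaves plums as the favorite fruit for house 3.
So house 4 gets limes for favorite fruit.
So: house 1 = Norwegian/cricket/bananas, house 2 = Greek/lacrosse/apples, house 3 = Brazilian/volleyball/plums, house 4 = Dane/soccer/limes.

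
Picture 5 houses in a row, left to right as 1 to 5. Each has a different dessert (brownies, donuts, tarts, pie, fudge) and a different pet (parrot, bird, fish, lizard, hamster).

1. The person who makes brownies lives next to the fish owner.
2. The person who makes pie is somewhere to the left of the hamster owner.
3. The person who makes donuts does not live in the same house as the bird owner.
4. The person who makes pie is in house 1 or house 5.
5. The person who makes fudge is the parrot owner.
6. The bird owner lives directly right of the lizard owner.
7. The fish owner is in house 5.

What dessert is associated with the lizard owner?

The person who makes pie is in house 1 (clue 4).
By clue 7, the fish owner is in house 5.
From clue 1, the person who makes brownies must be in house 4.
That leaves lizard as the pet for house 1.
From clue 6, the bird owner must be in house 2.
House 4's pet must be hamster (nothing else left).
From clue 5, the person who makes fudge must be in house 3.
House 2's dessert must be tarts (nothing else left).
That leaves donuts as the dessert for house 5.
House 3's pet must be parrot (nothing else left).
So: house 1 = pie/lizard, house 2 = tarts/bird, house 3 = fudge/parrot, house 4 = brownies/hamster, house 5 = donuts/fish.

pie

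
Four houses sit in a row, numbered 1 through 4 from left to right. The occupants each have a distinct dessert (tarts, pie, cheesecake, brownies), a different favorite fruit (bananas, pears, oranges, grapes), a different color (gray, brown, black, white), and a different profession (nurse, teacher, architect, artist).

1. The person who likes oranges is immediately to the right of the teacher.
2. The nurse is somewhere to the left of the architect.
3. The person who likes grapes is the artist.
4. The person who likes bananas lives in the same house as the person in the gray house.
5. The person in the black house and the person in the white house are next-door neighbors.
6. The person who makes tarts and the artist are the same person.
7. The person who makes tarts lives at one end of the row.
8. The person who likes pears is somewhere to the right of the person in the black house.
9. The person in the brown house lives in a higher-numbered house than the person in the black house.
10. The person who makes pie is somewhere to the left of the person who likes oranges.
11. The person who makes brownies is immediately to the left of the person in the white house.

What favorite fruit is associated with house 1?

The person who makes tarts is narrowed to house 1 or 4; consider each.
Placing it in house 1 leads to a contradiction, so it's in house 4.
Clue 6 places the artist in house 4.
Clue 3 places the person who likes grapes in house 4.
So house 1 gets bananas for favorite fruit.
Clue 4 places the person in the gray house in house 1.
The only color still possible for house 2 is black.
House 3 profession: only architect fits.
Clue 5: the person in the white house is in house 3.
The person who likes pears is in house 3 (clue 8).
By clue 11, the person who makes brownies is in house 2.
That leaves cheesecake as the dessert for house 3.
House 2's favorite fruit must be oranges (nothing else left).
House 4 color: only brown fits.
From clue 1, the teacher must be in house 1.
That leaves pie as the dessert for house 1.
That leaves nurse as the profession for house 2.
So: house 1 = pie/bananas/gray/teacher, house 2 = brownies/oranges/black/nurse, house 3 = cheesecake/pears/white/architect, house 4 = tarts/grapes/brown/artist.

bananas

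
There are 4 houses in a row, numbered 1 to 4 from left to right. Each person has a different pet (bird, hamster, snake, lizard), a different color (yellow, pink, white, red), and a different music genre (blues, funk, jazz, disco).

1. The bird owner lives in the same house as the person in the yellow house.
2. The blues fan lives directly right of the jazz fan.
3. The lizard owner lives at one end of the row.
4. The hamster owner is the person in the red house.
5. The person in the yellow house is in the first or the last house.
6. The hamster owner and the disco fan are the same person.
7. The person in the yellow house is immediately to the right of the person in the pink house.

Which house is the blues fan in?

4

Clue 7: the person in the yellow house is in house 4.
The person in the pink house is in house 3 (clue 7).
From clue 1, the bird owner must be in house 4.
So house 1 gets lizard for pet.
House 3 pet: only snake fits.
By clue 4, the person in the red house is in house 2.
By clue 6, the disco fan is in house 2.
That leaves hamster as the pet for house 2.
House 1 color: only white fits.
Clue 2: the blues fan is in house 4.
By clue 2, the jazz fan is in house 3.
So house 1 gets funk for music genre.
So: house 1 = lizard/white/funk, house 2 = hamster/red/disco, house 3 = snake/pink/jazz, house 4 = bird/yellow/blues.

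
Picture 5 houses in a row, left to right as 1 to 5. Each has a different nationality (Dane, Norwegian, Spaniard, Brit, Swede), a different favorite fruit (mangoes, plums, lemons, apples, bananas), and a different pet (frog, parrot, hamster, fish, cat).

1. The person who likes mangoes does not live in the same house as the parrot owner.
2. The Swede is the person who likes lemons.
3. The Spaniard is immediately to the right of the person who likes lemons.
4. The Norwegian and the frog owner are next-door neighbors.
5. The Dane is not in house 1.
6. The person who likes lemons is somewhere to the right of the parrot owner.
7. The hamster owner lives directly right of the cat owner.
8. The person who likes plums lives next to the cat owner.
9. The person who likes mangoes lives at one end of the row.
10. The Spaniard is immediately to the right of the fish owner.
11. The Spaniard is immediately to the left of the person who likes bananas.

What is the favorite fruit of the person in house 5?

mangoes

The Spaniard is narrowed to house 3 or 4; consider each.
Placing it in house 4 leads to a contradiction, so it's in house 3.
From clue 3, the person who likes lemons must be in house 2.
The parrot owner is in house 1 (clue 6).
Clue 10: the fish owner is in house 2.
Clue 11: the person who likes bananas is in house 4.
House 2's nationality must be Swede (nothing else left).
Clue 1 places the person who likes mangoes in house 5.
The cat owner is in house 4 (clue 8).
So house 1 gets Brit for nationality.
So house 1 gets apples for favorite fruit.
The only favorite fruit still possible for house 3 is plums.
The only pet still possible for house 3 is frog.
House 5 pet: only hamster fits.
The Norwegian is in house 4 (clue 4).
House 5 nationality: only Dane fits.
So: house 1 = Brit/apples/parrot, house 2 = Swede/lemons/fish, house 3 = Spaniard/plums/frog, house 4 = Norwegian/bananas/cat, house 5 = Dane/mangoes/hamster.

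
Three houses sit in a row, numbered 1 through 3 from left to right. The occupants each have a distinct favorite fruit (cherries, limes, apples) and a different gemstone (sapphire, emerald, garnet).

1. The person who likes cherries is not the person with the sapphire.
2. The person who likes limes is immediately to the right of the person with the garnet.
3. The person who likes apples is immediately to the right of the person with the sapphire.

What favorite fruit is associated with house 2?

House 1 favorite fruit: only cherries fits.
The only gemstone still possible for house 3 is emerald.
The person with the sapphire is in house 2 (clue 1).
From clue 3, the person who likes apples must be in house 3.
So house 2 gets limes for favorite fruit.
House 1 gemstone: only garnet fits.
So: house 1 = cherries/garnet, house 2 = limes/sapphire, house 3 = apples/emerald.

limes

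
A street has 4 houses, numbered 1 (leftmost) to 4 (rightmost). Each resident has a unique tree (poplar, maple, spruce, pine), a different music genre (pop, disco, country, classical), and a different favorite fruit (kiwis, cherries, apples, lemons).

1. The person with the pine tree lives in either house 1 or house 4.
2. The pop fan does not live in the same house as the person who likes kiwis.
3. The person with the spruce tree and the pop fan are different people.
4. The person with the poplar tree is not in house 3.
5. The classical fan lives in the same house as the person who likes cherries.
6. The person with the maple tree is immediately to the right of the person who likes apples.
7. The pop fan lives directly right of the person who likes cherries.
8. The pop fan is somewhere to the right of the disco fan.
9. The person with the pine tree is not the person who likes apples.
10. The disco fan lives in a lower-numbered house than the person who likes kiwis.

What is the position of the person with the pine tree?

The person with the pine tree is narrowed to house 1 or 4; consider each.
Placing it in house 1 leads to a contradiction, so it's in house 4.
The person with the maple tree is narrowed to house 2 or 3; consider each.
Placing it in house 3 leads to a contradiction, so it's in house 2.
Clue 6 places the person who likes apples in house 1.
The only tree still possible for house 3 is spruce.
From clue 7, the pop fan must be in house 4.
By clue 7, the person who likes cherries is in house 3.
House 1 tree: only poplar fits.
The person who likes kiwis is in house 2 (clue 2).
Clue 5 places the classical fan in house 3.
The disco fan is in house 1 (clue 10).
House 2's music genre must be country (nothing else left).
House 4 favorite fruit: only lemons fits.
So: house 1 = poplar/disco/apples, house 2 = maple/country/kiwis, house 3 = spruce/classical/cherries, house 4 = pine/pop/lemons.

4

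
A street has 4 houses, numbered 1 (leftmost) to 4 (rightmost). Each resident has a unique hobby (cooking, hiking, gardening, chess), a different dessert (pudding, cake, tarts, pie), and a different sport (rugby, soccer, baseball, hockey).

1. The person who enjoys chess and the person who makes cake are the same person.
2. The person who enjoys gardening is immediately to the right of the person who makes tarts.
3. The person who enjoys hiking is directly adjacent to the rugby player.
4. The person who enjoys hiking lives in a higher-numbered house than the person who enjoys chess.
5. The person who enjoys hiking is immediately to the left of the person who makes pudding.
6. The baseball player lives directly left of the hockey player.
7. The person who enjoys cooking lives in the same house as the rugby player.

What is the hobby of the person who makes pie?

cooking

The person who enjoys chess is narrowed to house 1 or 2; consider each.
Placing it in house 2 leads to a contradiction, so it's in house 1.
From clue 1, the person who makes cake must be in house 1.
The person who enjoys gardening is narrowed to house 3 or 4; consider each.
Placing it in house 3 leads to a contradiction, so it's in house 4.
The person who makes tarts is in house 3 (clue 2).
That leaves pie as the dessert for house 2.
That leaves pudding as the dessert for house 4.
Clue 5: the person who enjoys hiking is in house 3.
The only hobby still possible for house 2 is cooking.
Clue 3: the rugby player is in house 2.
Clue 6: the baseball player is in house 3.
Clue 6: the hockey player is in house 4.
That leaves soccer as the sport for house 1.
So: house 1 = chess/cake/soccer, house 2 = cooking/pie/rugby, house 3 = hiking/tarts/baseball, house 4 = gardening/pudding/hockey.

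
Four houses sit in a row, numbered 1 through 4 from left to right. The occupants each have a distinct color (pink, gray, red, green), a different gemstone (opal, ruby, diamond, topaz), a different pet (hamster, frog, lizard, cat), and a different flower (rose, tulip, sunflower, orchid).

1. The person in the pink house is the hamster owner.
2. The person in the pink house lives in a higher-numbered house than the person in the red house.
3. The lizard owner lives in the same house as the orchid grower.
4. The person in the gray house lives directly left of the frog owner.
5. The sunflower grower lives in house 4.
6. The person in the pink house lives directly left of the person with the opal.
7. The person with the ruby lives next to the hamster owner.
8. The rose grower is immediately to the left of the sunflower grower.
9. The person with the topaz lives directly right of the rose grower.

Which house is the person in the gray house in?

From clue 5, the sunflower grower must be in house 4.
From clue 8, the rose grower must be in house 3.
By clue 9, the person with the topaz is in house 4.
That leaves green as the color for house 4.
Clue 6 places the person in the pink house in house 2.
That leaves red as the color for house 1.
House 3's color must be gray (nothing else left).
House 3 gemstone: only opal fits.
Clue 1: the hamster owner is in house 2.
From clue 4, the frog owner must be in house 4.
By clue 7, the person with the ruby is in house 1.
The only gemstone still possible for house 2 is diamond.
So house 1 gets lizard for pet.
House 3's pet must be cat (nothing else left).
By clue 3, the orchid grower is in house 1.
House 2 flower: only tulip fits.
So: house 1 = red/ruby/lizard/orchid, house 2 = pink/diamond/hamster/tulip, house 3 = gray/opal/cat/rose, house 4 = green/topaz/frog/sunflower.

3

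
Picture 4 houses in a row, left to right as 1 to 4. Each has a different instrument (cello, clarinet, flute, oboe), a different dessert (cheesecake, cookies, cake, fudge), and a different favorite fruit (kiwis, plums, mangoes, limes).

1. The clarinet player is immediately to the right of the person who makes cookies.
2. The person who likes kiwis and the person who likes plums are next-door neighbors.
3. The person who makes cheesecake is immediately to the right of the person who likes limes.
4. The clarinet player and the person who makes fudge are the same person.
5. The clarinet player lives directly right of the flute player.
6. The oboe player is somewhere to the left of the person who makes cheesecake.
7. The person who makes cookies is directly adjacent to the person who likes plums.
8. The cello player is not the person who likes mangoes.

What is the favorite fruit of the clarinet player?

mangoes

The clarinet player is narrowed to house 2 or 3 or 4; consider each.
Placing it in house 2 and house 3 leads to a contradiction, so it's in house 4.
The person who makes cookies is in house 3 (clue 1).
The person who makes fudge is in house 4 (clue 4).
Clue 5: the flute player is in house 3.
So house 1 gets cake for dessert.
House 2's dessert must be cheesecake (nothing else left).
The person who likes limes is in house 1 (clue 3).
From clue 6, the oboe player must be in house 1.
The only instrument still possible for house 2 is cello.
So house 2 gets plums for favorite fruit.
House 3 favorite fruit: only kiwis fits.
House 4's favorite fruit must be mangoes (nothing else left).
So: house 1 = oboe/cake/limes, house 2 = cello/cheesecake/plums, house 3 = flute/cookies/kiwis, house 4 = clarinet/fudge/mangoes.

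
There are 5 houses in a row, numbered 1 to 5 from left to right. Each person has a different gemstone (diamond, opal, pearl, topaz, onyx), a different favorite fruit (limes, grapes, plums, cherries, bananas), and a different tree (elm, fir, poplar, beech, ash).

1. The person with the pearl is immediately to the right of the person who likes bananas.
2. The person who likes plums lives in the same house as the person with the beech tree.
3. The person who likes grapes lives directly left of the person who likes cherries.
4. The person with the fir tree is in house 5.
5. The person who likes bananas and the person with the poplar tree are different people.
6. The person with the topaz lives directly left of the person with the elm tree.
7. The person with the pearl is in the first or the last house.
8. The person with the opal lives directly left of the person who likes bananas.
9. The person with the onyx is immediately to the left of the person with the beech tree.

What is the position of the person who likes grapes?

From clue 4, the person with the fir tree must be in house 5.
Clue 7 places the person with the pearl in house 5.
Clue 1 places the person who likes bananas in house 4.
Clue 8: the person with the opal is in house 3.
House 4 gemstone: only diamond fits.
So house 5 gets limes for favorite fruit.
House 4's tree must be ash (nothing else left).
That leaves grapes as the favorite fruit for house 1.
House 1 tree: only poplar fits.
The person who likes cherries is in house 2 (clue 3).
That leaves plums as the favorite fruit for house 3.
Clue 2: the person with the beech tree is in house 3.
From clue 9, the person with the onyx must be in house 2.
So house 1 gets topaz for gemstone.
House 2 tree: only elm fits.
So: house 1 = topaz/grapes/poplar, house 2 = onyx/cherries/elm, house 3 = opal/plums/beech, house 4 = diamond/bananas/ash, house 5 = pearl/limes/fir.

1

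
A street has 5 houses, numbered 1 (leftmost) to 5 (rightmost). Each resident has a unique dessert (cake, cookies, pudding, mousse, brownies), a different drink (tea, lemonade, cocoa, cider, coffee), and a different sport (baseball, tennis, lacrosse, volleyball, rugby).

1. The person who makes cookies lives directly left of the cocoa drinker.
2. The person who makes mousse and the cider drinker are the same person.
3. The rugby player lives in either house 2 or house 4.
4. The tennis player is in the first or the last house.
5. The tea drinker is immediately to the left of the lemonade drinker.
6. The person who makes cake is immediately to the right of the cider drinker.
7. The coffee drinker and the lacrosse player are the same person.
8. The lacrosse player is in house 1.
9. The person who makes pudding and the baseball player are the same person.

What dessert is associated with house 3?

From clue 8, the lacrosse player must be in house 1.
Clue 7 places the coffee drinker in house 1.
The only sport still possible for house 5 is tennis.
The rugby player is narrowed to house 2 or 4; consider each.
Placing it in house 2 leads to a contradiction, so it's in house 4.
The person who makes pudding is narrowed to house 2 or 3; consider each.
Placing it in house 3 leads to a contradiction, so it's in house 2.
By clue 9, the baseball player is in house 2.
So house 3 gets volleyball for sport.
The person who makes cake is narrowed to house 4 or 5; consider each.
Placing it in house 5 leads to a contradiction, so it's in house 4.
Clue 6: the cider drinker is in house 3.
So house 3 gets mousse for dessert.
House 5 dessert: only brownies fits.
Clue 1 places the cocoa drinker in house 2.
The tea drinker is in house 4 (clue 5).
Clue 5 places the lemonade drinker in house 5.
House 1's dessert must be cookies (nothing else left).
So: house 1 = cookies/coffee/lacrosse, house 2 = pudding/cocoa/baseball, house 3 = mousse/cider/volleyball, house 4 = cake/tea/rugby, house 5 = brownies/lemonade/tennis.

mousse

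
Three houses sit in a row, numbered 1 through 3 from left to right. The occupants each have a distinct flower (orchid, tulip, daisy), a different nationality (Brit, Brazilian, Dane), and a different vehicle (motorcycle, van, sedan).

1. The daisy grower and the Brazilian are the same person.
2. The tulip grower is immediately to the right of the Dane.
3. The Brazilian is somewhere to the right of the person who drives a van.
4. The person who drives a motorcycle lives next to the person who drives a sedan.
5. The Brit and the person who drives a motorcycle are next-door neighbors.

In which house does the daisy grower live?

3

That leaves orchid as the flower for house 1.
The daisy grower is narrowed to house 2 or 3; consider each.
Placing it in house 2 leads to a contradiction, so it's in house 3.
The Brazilian is in house 3 (clue 1).
That leaves tulip as the flower for house 2.
By clue 2, the Dane is in house 1.
That leaves Brit as the nationality for house 2.
Clue 4: the person who drives a sedan is in house 2.
House 3's vehicle must be motorcycle (nothing else left).
House 1's vehicle must be van (nothing else left).
So: house 1 = orchid/Dane/van, house 2 = tulip/Brit/sedan, house 3 = daisy/Brazilian/motorcycle.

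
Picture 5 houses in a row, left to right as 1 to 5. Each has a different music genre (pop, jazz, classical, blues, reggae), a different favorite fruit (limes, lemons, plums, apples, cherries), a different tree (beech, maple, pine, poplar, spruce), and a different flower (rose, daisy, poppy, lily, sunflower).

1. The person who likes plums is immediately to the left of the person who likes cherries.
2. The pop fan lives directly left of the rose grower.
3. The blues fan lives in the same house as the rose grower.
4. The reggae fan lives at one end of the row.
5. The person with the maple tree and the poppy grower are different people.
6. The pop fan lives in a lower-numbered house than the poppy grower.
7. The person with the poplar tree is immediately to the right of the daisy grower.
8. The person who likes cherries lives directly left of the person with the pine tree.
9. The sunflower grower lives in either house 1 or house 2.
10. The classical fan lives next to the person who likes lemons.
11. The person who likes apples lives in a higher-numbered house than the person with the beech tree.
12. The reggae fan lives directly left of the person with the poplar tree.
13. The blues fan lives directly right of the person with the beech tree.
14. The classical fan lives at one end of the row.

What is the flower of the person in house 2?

sunflower

Clue 12: the reggae fan is in house 1.
By clue 12, the person with the poplar tree is in house 2.
The daisy grower is in house 1 (clue 7).
The person who likes lemons is in house 4 (clue 10).
House 4's music genre must be blues (nothing else left).
House 5 music genre: only classical fits.
House 2 flower: only sunflower fits.
From clue 3, the rose grower must be in house 4.
The person who likes apples is in house 5 (clue 11).
Clue 13 places the person with the beech tree in house 3.
That leaves pine as the tree for house 4.
By clue 2, the pop fan is in house 3.
From clue 6, the poppy grower must be in house 5.
Clue 8: the person who likes cherries is in house 3.
The only music genre still possible for house 2 is jazz.
House 3's flower must be lily (nothing else left).
Clue 1: the person who likes plums is in house 2.
From clue 5, the person with the maple tree must be in house 1.
So house 1 gets limes for favorite fruit.
House 5's tree must be spruce (nothing else left).
So: house 1 = reggae/limes/maple/daisy, house 2 = jazz/plums/poplar/sunflower, house 3 = pop/cherries/beech/lily, house 4 = blues/lemons/pine/rose, house 5 = classical/apples/spruce/poppy.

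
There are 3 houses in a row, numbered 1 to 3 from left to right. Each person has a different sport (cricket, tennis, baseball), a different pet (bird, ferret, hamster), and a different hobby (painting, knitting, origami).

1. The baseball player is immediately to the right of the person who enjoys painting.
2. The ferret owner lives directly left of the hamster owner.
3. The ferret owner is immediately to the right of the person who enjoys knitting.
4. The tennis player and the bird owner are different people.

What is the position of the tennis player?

2

Clue 3 places the ferret owner in house 2.
The person who enjoys knitting is in house 1 (clue 3).
The only pet still possible for house 1 is bird.
So house 3 gets hamster for pet.
House 3's hobby must be origami (nothing else left).
The baseball player is in house 3 (clue 1).
That leaves cricket as the sport for house 1.
The only sport still possible for house 2 is tennis.
House 2's hobby must be painting (nothing else left).
So: house 1 = cricket/bird/knitting, house 2 = tennis/ferret/painting, house 3 = baseball/hamster/origami.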